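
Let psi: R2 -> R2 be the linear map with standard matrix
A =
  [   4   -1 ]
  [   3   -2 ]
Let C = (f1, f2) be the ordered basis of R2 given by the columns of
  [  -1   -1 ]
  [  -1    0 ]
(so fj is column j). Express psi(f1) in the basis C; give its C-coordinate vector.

<1, 2>

Compute psi(f1) = A f1 = <-3, -1> in standard coordinates.
Then write this in C-coordinates: solve for y in y_1 f1 + y_2 f2 = <-3, -1>.
This gives y = <1, 2>, which is column 1 of [psi]_C.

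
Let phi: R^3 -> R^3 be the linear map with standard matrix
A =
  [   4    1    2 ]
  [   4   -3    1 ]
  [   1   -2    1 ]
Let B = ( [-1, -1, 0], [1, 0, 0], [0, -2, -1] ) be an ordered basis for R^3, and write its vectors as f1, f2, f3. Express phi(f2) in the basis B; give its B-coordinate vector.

Compute phi(f2) = A f2 = [4, 4, 1] in standard coordinates.
Then write this in B-coordinates: solve for y in y_1 f1 + ... + y_3 f3 = [4, 4, 1].
This gives y = [-2, 2, -1], which is column 2 of [phi]_B.

[-2, 2, -1]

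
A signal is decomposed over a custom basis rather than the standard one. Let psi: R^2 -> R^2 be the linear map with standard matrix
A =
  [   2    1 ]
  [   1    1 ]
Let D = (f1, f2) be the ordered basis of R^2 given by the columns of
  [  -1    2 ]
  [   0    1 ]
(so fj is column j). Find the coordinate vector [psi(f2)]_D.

Compute psi(f2) = A f2 = (5, 3) in standard coordinates.
Then write this in D-coordinates: solve for y in y_1 f1 + y_2 f2 = (5, 3).
This gives y = (1, 3), which is column 2 of [psi]_D.

(1, 3)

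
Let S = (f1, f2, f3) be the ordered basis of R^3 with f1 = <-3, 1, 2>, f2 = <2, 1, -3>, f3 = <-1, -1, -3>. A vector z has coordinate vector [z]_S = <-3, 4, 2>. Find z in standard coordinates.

<15, -1, -24>

z = M [z]_S, where M has columns f1, ..., f3.
Carrying out the matrix-vector product, z = <15, -1, -24>.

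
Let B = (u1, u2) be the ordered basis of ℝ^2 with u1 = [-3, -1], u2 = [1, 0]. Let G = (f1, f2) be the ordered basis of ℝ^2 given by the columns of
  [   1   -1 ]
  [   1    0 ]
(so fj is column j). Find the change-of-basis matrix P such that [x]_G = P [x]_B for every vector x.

[[-1, 0], [2, -1]]

Column j of P is [uj]_G, since P maps B-coordinates to G-coordinates.
Expressing u1 in G: u1 = -f1 + 2f2, so column 1 of P is [-1, 2].
Doing the same for each uj gives P = [[-1, 0], [2, -1]].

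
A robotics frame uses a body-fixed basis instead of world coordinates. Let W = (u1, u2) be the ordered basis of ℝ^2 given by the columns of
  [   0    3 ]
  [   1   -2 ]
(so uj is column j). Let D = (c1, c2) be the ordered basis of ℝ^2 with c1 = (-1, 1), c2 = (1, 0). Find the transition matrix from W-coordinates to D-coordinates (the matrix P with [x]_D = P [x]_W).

[[1, -2], [1, 1]]

Take x = uj: its W-coordinates are the j-th standard unit vector, so P e_j — column j of P — equals [uj]_D.
u1 = c1 + c2, giving column 1 = (1, 1); repeating for each j gives P = [[1, -2], [1, 1]].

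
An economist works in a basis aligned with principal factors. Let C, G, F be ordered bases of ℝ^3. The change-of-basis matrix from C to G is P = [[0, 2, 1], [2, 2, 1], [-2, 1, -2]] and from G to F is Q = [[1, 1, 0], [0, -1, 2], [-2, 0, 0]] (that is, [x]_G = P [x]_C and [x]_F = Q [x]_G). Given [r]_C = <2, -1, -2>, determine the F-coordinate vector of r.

Apply P to get G-coordinates <-4, 0, -1>, then Q to get F-coordinates.
The result is [r]_F = <-4, -2, 8>.

<-4, -2, 8>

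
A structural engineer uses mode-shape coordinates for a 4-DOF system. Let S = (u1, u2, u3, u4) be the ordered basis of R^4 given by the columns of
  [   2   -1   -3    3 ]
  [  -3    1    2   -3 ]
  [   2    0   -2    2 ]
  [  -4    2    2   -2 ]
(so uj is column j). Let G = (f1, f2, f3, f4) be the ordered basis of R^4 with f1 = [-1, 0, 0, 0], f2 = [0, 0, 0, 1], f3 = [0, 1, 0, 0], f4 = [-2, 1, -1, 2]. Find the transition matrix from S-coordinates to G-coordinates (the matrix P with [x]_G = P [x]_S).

Let M have columns uj and N have columns fj. Then for every x, N [x]_G = x = M [x]_S, so P = N^(-1) M.
Since det N = 1, N^(-1) has integer entries; multiplying gives P = [[2, 1, -1, 1], [0, 2, -2, 2], [-1, 1, 0, -1], [-2, 0, 2, -2]].

[[2, 1, -1, 1], [0, 2, -2, 2], [-1, 1, 0, -1], [-2, 0, 2, -2]]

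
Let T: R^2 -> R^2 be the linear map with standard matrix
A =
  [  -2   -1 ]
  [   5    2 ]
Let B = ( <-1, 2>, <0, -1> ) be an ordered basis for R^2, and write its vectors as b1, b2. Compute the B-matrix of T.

Let P have columns b1, b2. Then [T]_B = P^(-1) A P.
Here det P = 1, so P^(-1) is integer; computing A P first and then P^(-1)(A P) gives [[0, -1], [1, 0]].

[[0, -1], [1, 0]]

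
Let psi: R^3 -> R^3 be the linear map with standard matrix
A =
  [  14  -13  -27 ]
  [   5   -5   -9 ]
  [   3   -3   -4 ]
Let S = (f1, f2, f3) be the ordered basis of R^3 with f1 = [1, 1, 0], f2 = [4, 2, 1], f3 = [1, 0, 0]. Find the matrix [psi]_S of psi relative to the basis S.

The j-th column of [psi]_S is [psi(fj)]_S.
psi(f1) = A f1 = [1, 0, 0] = 0·f1 + 0·f2 + f3, so column 1 is [0, 0, 1].
Repeating for f2, f3 and assembling the columns gives [[0, -3, -1], [0, 2, 3], [1, -2, 3]].

[[0, -3, -1], [0, 2, 3], [1, -2, 3]]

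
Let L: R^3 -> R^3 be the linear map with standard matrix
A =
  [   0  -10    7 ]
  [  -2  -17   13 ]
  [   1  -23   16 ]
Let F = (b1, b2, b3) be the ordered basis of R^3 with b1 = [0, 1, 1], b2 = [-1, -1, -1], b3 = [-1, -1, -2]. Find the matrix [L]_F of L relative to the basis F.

The j-th column of [L]_F is [L(bj)]_F.
L(b1) = A b1 = [-3, -4, -7] = -b1 + 0·b2 + 3b3, so column 1 is [-1, 0, 3].
Repeating for b2, b3 and assembling the columns gives [[-1, 3, -3], [0, -3, 1], [3, 0, 3]].

[[-1, 3, -3], [0, -3, 1], [3, 0, 3]]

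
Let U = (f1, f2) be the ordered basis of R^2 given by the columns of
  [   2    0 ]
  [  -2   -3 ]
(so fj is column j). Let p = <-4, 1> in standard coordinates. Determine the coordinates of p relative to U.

<-2, 1>

Write p = c_1 f1 + c_2 f2 and solve for the c_i.
System: 2c_1 + 0c_2 = -4, -2c_1 - 3c_2 = 1; solving gives c_1 = -2, c_2 = 1.
Check: -2f1 + f2 = <-4, 1>.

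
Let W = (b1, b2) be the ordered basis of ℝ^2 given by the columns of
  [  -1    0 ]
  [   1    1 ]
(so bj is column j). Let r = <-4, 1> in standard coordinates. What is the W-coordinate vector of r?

Write r = c_1 b1 + c_2 b2 and solve for the c_i.
System: -c_1 + 0c_2 = -4, c_1 + c_2 = 1; solving gives c_1 = 4, c_2 = -3.
Check: 4b1 - 3b2 = <-4, 1>.

<4, -3>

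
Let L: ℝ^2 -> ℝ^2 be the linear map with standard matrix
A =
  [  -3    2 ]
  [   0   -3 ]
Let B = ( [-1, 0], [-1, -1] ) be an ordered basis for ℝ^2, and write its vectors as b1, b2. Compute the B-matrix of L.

With P the matrix whose columns are b1, b2, [L]_B = P^(-1) A P.
Column by column: L(b1) = A b1 = [3, 0]; its B-coordinates [-3, 0] give column 1.
Continuing for each basis vector yields [L]_B = [[-3, 2], [0, -3]].

[[-3, 2], [0, -3]]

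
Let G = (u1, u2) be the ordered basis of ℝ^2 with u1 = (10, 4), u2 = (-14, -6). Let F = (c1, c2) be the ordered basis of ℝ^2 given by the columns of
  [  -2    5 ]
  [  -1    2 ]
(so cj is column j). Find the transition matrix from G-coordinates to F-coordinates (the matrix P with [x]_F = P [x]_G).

[[0, 2], [2, -2]]

Column j of P is [uj]_F, since P maps G-coordinates to F-coordinates.
Expressing u1 in F: u1 = 0·c1 + 2c2, so column 1 of P is (0, 2).
Doing the same for each uj gives P = [[0, 2], [2, -2]].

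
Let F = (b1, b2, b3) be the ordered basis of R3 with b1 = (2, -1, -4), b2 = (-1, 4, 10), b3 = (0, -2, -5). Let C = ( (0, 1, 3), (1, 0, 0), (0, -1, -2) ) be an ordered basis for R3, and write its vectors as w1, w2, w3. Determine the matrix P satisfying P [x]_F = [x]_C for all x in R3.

[[-2, 2, -1], [2, -1, 0], [-1, -2, 1]]

Let M have columns bj and N have columns wj. Then for every x, N [x]_C = x = M [x]_F, so P = N^(-1) M.
Since det N = -1, N^(-1) has integer entries; multiplying gives P = [[-2, 2, -1], [2, -1, 0], [-1, -2, 1]].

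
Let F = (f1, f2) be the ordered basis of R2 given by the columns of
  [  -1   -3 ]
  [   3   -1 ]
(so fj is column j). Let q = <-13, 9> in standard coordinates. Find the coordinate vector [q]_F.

<4, 3>

[q]_F is the unique c with M c = q, where M has columns f1, f2.
System: -c_1 - 3c_2 = -13, 3c_1 - c_2 = 9; solving gives c_1 = 4, c_2 = 3.
Check: 4f1 + 3f2 = <-13, 9>.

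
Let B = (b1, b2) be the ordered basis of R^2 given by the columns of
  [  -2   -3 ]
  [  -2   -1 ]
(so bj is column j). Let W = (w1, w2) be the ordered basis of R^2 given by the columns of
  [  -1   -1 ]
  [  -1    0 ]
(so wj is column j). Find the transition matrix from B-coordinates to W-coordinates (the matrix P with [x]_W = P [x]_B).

Column j of P is [bj]_W, since P maps B-coordinates to W-coordinates.
Expressing b1 in W: b1 = 2w1 + 0·w2, so column 1 of P is (2, 0).
Doing the same for each bj gives P = [[2, 1], [0, 2]].

[[2, 1], [0, 2]]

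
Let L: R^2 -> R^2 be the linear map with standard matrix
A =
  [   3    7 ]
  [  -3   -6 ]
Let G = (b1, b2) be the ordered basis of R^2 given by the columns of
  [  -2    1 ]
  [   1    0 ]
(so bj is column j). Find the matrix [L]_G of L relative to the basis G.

[[0, -3], [1, -3]]

Let P have columns b1, b2. Then [L]_G = P^(-1) A P.
Here det P = -1, so P^(-1) is integer; computing A P first and then P^(-1)(A P) gives [[0, -3], [1, -3]].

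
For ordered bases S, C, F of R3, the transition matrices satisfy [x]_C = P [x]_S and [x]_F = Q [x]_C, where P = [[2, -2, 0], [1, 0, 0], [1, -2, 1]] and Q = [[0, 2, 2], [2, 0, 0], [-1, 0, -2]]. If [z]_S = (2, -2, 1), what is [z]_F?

(18, 16, -22)

Composing the changes, [z]_F = Q P [z]_S.
Q P = [[4, -4, 2], [4, -4, 0], [-4, 6, -2]]; applying this to (2, -2, 1) gives (18, 16, -22).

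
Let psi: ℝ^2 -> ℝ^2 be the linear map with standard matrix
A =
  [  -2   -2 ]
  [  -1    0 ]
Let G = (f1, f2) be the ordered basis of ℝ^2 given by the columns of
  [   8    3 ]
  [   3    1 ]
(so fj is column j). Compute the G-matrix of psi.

With P the matrix whose columns are f1, f2, [psi]_G = P^(-1) A P.
Column by column: psi(f1) = A f1 = [-22, -8]; its G-coordinates [-2, -2] give column 1.
Continuing for each basis vector yields [psi]_G = [[-2, -1], [-2, 0]].

[[-2, -1], [-2, 0]]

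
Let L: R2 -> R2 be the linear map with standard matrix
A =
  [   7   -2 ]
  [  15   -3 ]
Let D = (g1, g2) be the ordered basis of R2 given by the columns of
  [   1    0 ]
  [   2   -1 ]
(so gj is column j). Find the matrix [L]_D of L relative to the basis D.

[[3, 2], [-3, 1]]

The j-th column of [L]_D is [L(gj)]_D.
L(g1) = A g1 = (3, 9) = 3g1 - 3g2, so column 1 is (3, -3).
Repeating for g2 and assembling the columns gives [[3, 2], [-3, 1]].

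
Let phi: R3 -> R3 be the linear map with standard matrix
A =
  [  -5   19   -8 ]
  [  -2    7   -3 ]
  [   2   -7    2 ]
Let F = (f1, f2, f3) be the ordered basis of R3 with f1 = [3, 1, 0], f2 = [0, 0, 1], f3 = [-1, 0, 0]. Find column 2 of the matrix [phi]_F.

Compute phi(f2) = A f2 = [-8, -3, 2] in standard coordinates.
Then write this in F-coordinates: solve for y in y_1 f1 + ... + y_3 f3 = [-8, -3, 2].
This gives y = [-3, 2, -1], which is column 2 of [phi]_F.

[-3, 2, -1]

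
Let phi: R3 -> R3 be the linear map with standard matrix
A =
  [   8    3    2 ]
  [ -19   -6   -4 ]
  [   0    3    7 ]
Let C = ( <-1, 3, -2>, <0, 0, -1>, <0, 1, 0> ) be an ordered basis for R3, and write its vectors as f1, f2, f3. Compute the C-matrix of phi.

[[3, 2, -3], [-1, 3, 3], [0, -2, 3]]

Let P have columns f1, ..., f3. Then [phi]_C = P^(-1) A P.
Here det P = -1, so P^(-1) is integer; computing A P first and then P^(-1)(A P) gives [[3, 2, -3], [-1, 3, 3], [0, -2, 3]].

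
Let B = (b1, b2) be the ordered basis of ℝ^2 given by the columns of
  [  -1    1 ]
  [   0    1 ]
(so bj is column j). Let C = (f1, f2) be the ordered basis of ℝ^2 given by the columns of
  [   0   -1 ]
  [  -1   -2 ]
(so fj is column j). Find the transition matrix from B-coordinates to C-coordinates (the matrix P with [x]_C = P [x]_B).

[[-2, 1], [1, -1]]

Take x = bj: its B-coordinates are the j-th standard unit vector, so P e_j — column j of P — equals [bj]_C.
b1 = -2f1 + f2, giving column 1 = <-2, 1>; repeating for each j gives P = [[-2, 1], [1, -1]].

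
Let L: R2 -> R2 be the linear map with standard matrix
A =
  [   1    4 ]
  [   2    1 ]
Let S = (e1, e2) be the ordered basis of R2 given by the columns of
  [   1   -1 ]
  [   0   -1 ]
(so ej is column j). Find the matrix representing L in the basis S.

The j-th column of [L]_S is [L(ej)]_S.
L(e1) = A e1 = <1, 2> = -e1 - 2e2, so column 1 is <-1, -2>.
Repeating for e2 and assembling the columns gives [[-1, -2], [-2, 3]].

[[-1, -2], [-2, 3]]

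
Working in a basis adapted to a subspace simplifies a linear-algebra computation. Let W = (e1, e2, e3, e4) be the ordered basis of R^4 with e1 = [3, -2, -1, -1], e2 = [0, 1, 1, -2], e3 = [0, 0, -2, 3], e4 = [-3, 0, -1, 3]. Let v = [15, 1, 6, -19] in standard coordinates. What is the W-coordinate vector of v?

[1, 3, 0, -4]

Write v = c_1 e1 + ... + c_4 e4 and solve for the c_i.
Row-reducing the augmented matrix [M | v] gives c = (1, 3, 0, -4).
Check: e1 + 3e2 + 0·e3 - 4e4 = [15, 1, 6, -19].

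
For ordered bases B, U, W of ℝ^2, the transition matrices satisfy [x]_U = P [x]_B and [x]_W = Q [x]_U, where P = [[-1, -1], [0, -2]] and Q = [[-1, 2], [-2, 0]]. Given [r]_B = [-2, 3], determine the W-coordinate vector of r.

[-11, 2]

Apply P to get U-coordinates [-1, -6], then Q to get W-coordinates.
The result is [r]_W = [-11, 2].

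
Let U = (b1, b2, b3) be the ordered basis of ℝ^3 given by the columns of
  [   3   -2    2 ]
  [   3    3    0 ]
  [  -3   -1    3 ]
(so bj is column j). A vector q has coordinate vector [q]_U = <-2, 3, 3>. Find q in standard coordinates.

<-6, 3, 12>

q = M [q]_U, where M has columns b1, ..., b3.
Carrying out the matrix-vector product, q = <-6, 3, 12>.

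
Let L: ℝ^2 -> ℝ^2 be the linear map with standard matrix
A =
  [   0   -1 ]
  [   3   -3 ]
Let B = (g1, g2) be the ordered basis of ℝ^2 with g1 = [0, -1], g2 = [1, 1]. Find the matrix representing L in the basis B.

Let P have columns g1, g2. Then [L]_B = P^(-1) A P.
Here det P = 1, so P^(-1) is integer; computing A P first and then P^(-1)(A P) gives [[-2, -1], [1, -1]].

[[-2, -1], [1, -1]]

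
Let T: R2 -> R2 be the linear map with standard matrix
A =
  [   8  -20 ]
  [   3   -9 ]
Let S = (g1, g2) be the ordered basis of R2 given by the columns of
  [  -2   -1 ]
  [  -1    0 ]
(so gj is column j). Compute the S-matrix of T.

[[-3, 3], [2, 2]]

With P the matrix whose columns are g1, g2, [T]_S = P^(-1) A P.
Column by column: T(g1) = A g1 = (4, 3); its S-coordinates (-3, 2) give column 1.
Continuing for each basis vector yields [T]_S = [[-3, 3], [2, 2]].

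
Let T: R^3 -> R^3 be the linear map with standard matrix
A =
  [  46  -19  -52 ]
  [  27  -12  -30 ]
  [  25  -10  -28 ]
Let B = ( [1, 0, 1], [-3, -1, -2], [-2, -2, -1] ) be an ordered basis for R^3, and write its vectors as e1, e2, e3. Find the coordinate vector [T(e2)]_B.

[0, 3, 3]

Column 2 of [T]_B is the B-coordinate vector of T(e2).
In standard coordinates T(e2) = A e2 = [-15, -9, -9].
Converting to B: [-15, -9, -9] = 0·e1 + 3e2 + 3e3, so the coordinate vector is [0, 3, 3].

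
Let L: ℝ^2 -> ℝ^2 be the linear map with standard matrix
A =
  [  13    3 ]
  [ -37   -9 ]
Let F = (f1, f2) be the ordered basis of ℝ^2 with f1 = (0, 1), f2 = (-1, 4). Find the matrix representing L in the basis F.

[[3, -3], [-3, 1]]

Let P have columns f1, f2. Then [L]_F = P^(-1) A P.
Here det P = 1, so P^(-1) is integer; computing A P first and then P^(-1)(A P) gives [[3, -3], [-3, 1]].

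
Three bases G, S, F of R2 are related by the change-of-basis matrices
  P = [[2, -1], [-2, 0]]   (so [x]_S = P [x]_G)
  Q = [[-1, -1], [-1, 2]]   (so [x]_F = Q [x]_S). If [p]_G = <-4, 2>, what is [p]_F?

Apply P to get S-coordinates <-10, 8>, then Q to get F-coordinates.
The result is [p]_F = <2, 26>.

<2, 26>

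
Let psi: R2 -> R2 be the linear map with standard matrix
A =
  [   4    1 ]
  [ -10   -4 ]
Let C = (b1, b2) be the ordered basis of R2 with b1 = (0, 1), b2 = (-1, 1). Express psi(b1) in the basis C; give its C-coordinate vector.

(-3, -1)

Column 1 of [psi]_C is the C-coordinate vector of psi(b1).
In standard coordinates psi(b1) = A b1 = (1, -4).
Converting to C: (1, -4) = -3b1 - b2, so the coordinate vector is (-3, -1).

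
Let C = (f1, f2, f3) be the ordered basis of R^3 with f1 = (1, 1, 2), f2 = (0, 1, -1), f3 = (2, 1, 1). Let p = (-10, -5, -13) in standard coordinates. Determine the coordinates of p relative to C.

We seek scalars with c_1 f1 + ... + c_3 f3 = p; equivalently solve M c = p where the columns of M are f1, ..., f3.
Gaussian elimination on [M | p] yields c = (-4, 2, -3).
Check: -4f1 + 2f2 - 3f3 = (-10, -5, -13).

(-4, 2, -3)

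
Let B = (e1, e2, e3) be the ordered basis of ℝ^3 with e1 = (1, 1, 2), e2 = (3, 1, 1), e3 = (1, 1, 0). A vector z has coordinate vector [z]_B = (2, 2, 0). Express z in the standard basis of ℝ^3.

The coordinates say z = 2e1 + 2e2 + 0·e3; adding the scaled basis vectors gives (8, 4, 6).

(8, 4, 6)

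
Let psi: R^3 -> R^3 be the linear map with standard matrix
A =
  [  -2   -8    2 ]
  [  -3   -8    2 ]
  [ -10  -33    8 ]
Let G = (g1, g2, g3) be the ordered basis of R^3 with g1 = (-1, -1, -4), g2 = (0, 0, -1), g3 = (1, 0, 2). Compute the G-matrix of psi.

[[-3, 2, -1], [-1, 0, 0], [-1, 0, 1]]

With P the matrix whose columns are g1, ..., g3, [psi]_G = P^(-1) A P.
Column by column: psi(g1) = A g1 = (2, 3, 11); its G-coordinates (-3, -1, -1) give column 1.
Continuing for each basis vector yields [psi]_G = [[-3, 2, -1], [-1, 0, 0], [-1, 0, 1]].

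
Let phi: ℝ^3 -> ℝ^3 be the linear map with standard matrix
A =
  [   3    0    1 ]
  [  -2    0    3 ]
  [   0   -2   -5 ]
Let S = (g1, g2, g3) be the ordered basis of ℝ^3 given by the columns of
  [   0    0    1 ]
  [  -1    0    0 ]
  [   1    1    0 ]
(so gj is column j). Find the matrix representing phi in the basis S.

Let P have columns g1, ..., g3. Then [phi]_S = P^(-1) A P.
Here det P = -1, so P^(-1) is integer; computing A P first and then P^(-1)(A P) gives [[-3, -3, 2], [0, -2, -2], [1, 1, 3]].

[[-3, -3, 2], [0, -2, -2], [1, 1, 3]]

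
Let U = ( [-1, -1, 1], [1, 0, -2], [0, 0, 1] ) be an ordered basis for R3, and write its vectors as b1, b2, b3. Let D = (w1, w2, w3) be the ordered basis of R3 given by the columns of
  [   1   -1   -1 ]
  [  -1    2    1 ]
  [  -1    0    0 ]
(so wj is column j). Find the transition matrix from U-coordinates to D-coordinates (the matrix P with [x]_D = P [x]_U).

Column j of P is [bj]_D, since P maps U-coordinates to D-coordinates.
Expressing b1 in D: b1 = -w1 - 2w2 + 2w3, so column 1 of P is [-1, -2, 2].
Doing the same for each bj gives P = [[-1, 2, -1], [-2, 1, 0], [2, 0, -1]].

[[-1, 2, -1], [-2, 1, 0], [2, 0, -1]]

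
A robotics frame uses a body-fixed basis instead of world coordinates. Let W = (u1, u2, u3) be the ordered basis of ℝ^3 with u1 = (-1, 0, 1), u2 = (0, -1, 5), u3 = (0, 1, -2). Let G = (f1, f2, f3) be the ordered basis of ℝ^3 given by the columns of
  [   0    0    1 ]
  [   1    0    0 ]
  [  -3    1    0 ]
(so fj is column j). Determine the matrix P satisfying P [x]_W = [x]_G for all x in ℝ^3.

Let M have columns uj and N have columns fj. Then for every x, N [x]_G = x = M [x]_W, so P = N^(-1) M.
Since det N = 1, N^(-1) has integer entries; multiplying gives P = [[0, -1, 1], [1, 2, 1], [-1, 0, 0]].

[[0, -1, 1], [1, 2, 1], [-1, 0, 0]]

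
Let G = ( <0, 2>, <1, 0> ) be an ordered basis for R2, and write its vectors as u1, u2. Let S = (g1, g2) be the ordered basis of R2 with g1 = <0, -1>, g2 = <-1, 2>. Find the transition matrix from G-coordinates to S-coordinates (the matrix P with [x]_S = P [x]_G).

Take x = uj: its G-coordinates are the j-th standard unit vector, so P e_j — column j of P — equals [uj]_S.
u1 = -2g1 + 0·g2, giving column 1 = <-2, 0>; repeating for each j gives P = [[-2, -2], [0, -1]].

[[-2, -2], [0, -1]]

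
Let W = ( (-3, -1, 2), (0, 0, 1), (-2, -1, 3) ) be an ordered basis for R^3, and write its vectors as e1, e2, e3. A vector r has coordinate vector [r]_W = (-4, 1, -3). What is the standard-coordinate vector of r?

The coordinates say r = -4e1 + e2 - 3e3; adding the scaled basis vectors gives (18, 7, -16).

(18, 7, -16)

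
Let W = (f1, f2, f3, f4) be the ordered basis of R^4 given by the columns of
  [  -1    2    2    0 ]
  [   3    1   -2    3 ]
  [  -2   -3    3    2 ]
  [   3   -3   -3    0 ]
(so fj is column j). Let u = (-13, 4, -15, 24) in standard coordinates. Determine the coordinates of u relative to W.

(3, -2, -3, -3)

[u]_W is the unique c with M c = u, where M has columns f1, ..., f4.
Gaussian elimination on [M | u] yields c = (3, -2, -3, -3).
Check: 3f1 - 2f2 - 3f3 - 3f4 = (-13, 4, -15, 24).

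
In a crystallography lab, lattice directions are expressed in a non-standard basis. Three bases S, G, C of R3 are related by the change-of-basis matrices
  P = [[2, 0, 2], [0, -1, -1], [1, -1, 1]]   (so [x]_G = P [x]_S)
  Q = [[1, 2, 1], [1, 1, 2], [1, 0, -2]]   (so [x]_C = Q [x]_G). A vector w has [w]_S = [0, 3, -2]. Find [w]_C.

Apply P to get G-coordinates [-4, -1, -5], then Q to get C-coordinates.
The result is [w]_C = [-11, -15, 6].

[-11, -15, 6]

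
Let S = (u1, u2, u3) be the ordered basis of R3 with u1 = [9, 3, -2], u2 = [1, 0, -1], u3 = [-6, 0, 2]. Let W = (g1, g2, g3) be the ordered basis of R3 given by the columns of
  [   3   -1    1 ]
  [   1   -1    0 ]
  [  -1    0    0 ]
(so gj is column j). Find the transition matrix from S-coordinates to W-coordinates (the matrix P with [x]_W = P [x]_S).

[[2, 1, -2], [-1, 1, -2], [2, -1, -2]]

Column j of P is [uj]_W, since P maps S-coordinates to W-coordinates.
Expressing u1 in W: u1 = 2g1 - g2 + 2g3, so column 1 of P is [2, -1, 2].
Doing the same for each uj gives P = [[2, 1, -2], [-1, 1, -2], [2, -1, -2]].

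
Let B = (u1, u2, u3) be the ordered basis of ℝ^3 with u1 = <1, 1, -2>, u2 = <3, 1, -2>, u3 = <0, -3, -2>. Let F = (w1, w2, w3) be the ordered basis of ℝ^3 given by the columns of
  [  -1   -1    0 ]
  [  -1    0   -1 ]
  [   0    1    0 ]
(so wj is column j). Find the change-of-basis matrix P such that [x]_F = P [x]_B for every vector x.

[[1, -1, 2], [-2, -2, -2], [-2, 0, 1]]

Let M have columns uj and N have columns wj. Then for every x, N [x]_F = x = M [x]_B, so P = N^(-1) M.
Since det N = -1, N^(-1) has integer entries; multiplying gives P = [[1, -1, 2], [-2, -2, -2], [-2, 0, 1]].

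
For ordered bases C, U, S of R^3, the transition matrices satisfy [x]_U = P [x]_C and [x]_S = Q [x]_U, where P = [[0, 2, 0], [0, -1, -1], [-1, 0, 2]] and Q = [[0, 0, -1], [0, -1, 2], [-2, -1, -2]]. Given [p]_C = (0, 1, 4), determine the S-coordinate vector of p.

First [p]_U = P [p]_C = (2, -5, 8).
Then [p]_S = Q [p]_U = (-8, 21, -15).

(-8, 21, -15)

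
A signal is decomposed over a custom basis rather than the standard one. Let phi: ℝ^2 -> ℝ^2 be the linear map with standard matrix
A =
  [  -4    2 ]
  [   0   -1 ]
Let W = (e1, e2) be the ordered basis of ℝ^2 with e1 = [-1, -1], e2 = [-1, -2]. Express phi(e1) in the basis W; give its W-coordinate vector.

[-3, 1]

Compute phi(e1) = A e1 = [2, 1] in standard coordinates.
Then write this in W-coordinates: solve for y in y_1 e1 + y_2 e2 = [2, 1].
This gives y = [-3, 1], which is column 1 of [phi]_W.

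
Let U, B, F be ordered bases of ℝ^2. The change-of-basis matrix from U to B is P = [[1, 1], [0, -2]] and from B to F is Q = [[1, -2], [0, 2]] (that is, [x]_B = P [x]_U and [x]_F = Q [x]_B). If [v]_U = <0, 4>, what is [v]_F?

Apply P to get B-coordinates <4, -8>, then Q to get F-coordinates.
The result is [v]_F = <20, -16>.

<20, -16>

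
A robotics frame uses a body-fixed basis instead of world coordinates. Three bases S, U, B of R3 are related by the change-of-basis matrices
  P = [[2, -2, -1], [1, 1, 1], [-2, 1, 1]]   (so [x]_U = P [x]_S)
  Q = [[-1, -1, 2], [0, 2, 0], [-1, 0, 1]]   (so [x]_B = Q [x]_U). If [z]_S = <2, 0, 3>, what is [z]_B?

Apply P to get U-coordinates <1, 5, -1>, then Q to get B-coordinates.
The result is [z]_B = <-8, 10, -2>.

<-8, 10, -2>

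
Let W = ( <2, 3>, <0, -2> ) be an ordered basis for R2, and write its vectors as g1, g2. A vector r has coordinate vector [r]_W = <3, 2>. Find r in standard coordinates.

<6, 5>

r = M [r]_W, where M has columns g1, g2.
Carrying out the matrix-vector product, r = <6, 5>.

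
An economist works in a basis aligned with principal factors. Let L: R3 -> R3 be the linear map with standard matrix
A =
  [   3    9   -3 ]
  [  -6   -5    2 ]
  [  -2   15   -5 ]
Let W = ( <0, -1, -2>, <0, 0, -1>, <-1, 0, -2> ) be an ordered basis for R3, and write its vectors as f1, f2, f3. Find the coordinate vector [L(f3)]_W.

Compute L(f3) = A f3 = <3, 2, 12> in standard coordinates.
Then write this in W-coordinates: solve for y in y_1 f1 + ... + y_3 f3 = <3, 2, 12>.
This gives y = <-2, -2, -3>, which is column 3 of [L]_W.

<-2, -2, -3>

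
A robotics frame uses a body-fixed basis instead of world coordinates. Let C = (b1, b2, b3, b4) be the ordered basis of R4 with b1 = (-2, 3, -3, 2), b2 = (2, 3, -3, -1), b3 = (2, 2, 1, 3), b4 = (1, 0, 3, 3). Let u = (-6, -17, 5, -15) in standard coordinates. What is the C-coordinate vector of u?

(-2, -1, -4, 0)

Write u = c_1 b1 + ... + c_4 b4 and solve for the c_i.
Solving this 4x4 system gives c = (-2, -1, -4, 0).
Check: -2b1 - b2 - 4b3 + 0·b4 = (-6, -17, 5, -15).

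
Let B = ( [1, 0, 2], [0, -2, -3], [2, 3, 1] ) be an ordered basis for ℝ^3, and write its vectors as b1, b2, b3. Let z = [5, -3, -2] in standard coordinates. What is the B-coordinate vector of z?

[3, 3, 1]

We seek scalars with c_1 b1 + ... + c_3 b3 = z; equivalently solve M c = z where the columns of M are b1, ..., b3.
Row-reducing the augmented matrix [M | z] gives c = (3, 3, 1).
Check: 3b1 + 3b2 + b3 = [5, -3, -2].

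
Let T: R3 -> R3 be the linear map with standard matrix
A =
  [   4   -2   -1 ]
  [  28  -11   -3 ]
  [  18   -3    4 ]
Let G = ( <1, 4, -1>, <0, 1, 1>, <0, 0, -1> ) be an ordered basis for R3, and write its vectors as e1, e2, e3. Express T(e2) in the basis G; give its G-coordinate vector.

<-3, -2, 0>

Compute T(e2) = A e2 = <-3, -14, 1> in standard coordinates.
Then write this in G-coordinates: solve for y in y_1 e1 + ... + y_3 e3 = <-3, -14, 1>.
This gives y = <-3, -2, 0>, which is column 2 of [T]_G.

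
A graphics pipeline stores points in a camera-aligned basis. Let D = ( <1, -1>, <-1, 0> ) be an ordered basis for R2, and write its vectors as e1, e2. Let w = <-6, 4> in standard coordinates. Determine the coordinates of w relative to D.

Write w = c_1 e1 + c_2 e2 and solve for the c_i.
System: c_1 - c_2 = -6, -c_1 + 0c_2 = 4; solving gives c_1 = -4, c_2 = 2.
Check: -4e1 + 2e2 = <-6, 4>.

<-4, 2>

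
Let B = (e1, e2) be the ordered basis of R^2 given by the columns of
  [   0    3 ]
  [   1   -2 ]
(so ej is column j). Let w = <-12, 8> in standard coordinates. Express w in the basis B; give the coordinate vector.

<0, -4>

We seek scalars with c_1 e1 + c_2 e2 = w; equivalently solve M c = w where the columns of M are e1, e2.
System: 0c_1 + 3c_2 = -12, c_1 - 2c_2 = 8; solving gives c_1 = 0, c_2 = -4.
Check: 0·e1 - 4e2 = <-12, 8>.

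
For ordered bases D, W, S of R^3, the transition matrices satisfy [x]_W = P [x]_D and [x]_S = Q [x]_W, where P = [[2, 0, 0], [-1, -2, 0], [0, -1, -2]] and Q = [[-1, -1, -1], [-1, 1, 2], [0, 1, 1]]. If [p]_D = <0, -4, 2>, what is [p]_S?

<-8, 8, 8>

Composing the changes, [p]_S = Q P [p]_D.
Q P = [[-1, 3, 2], [-3, -4, -4], [-1, -3, -2]]; applying this to <0, -4, 2> gives <-8, 8, 8>.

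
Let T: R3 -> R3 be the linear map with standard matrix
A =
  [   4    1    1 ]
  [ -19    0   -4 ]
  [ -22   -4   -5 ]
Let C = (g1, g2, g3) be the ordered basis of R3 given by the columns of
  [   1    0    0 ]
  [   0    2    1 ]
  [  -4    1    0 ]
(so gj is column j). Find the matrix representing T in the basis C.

[[0, 3, 1], [-2, -1, 0], [1, -2, 0]]

With P the matrix whose columns are g1, ..., g3, [T]_C = P^(-1) A P.
Column by column: T(g1) = A g1 = <0, -3, -2>; its C-coordinates <0, -2, 1> give column 1.
Continuing for each basis vector yields [T]_C = [[0, 3, 1], [-2, -1, 0], [1, -2, 0]].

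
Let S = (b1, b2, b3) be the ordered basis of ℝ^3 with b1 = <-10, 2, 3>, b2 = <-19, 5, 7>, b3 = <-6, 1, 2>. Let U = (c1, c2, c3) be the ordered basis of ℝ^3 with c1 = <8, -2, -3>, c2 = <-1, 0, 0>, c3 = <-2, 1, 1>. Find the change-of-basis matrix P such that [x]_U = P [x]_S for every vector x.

[[-1, -2, -1], [2, 1, 0], [0, 1, -1]]

Column j of P is [bj]_U, since P maps S-coordinates to U-coordinates.
Expressing b1 in U: b1 = -c1 + 2c2 + 0·c3, so column 1 of P is <-1, 2, 0>.
Doing the same for each bj gives P = [[-1, -2, -1], [2, 1, 0], [0, 1, -1]].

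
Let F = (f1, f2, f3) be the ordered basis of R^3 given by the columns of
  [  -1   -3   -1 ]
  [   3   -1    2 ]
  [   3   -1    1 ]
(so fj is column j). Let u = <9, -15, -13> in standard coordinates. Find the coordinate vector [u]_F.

<-4, -1, -2>

Write u = c_1 f1 + ... + c_3 f3 and solve for the c_i.
Gaussian elimination on [M | u] yields c = (-4, -1, -2).
Check: -4f1 - f2 - 2f3 = <9, -15, -13>.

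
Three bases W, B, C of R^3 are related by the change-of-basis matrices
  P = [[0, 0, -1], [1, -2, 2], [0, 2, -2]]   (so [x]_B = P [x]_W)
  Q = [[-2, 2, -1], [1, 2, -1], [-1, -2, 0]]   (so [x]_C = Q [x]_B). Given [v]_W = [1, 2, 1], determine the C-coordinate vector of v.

[-2, -5, 3]

Composing the changes, [v]_C = Q P [v]_W.
Q P = [[2, -6, 8], [2, -6, 5], [-2, 4, -3]]; applying this to [1, 2, 1] gives [-2, -5, 3].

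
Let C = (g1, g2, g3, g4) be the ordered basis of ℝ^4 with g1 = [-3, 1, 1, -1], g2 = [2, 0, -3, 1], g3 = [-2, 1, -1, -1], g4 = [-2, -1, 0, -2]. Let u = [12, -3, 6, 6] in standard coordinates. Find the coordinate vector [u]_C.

[u]_C is the unique c with M c = u, where M has columns g1, ..., g4.
Solving this 4x4 system gives c = (-4, -3, -1, -2).
Check: -4g1 - 3g2 - g3 - 2g4 = [12, -3, 6, 6].

[-4, -3, -1, -2]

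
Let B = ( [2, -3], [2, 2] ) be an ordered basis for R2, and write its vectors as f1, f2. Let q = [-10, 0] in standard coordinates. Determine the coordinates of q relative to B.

[-2, -3]

[q]_B is the unique c with M c = q, where M has columns f1, f2.
System: 2c_1 + 2c_2 = -10, -3c_1 + 2c_2 = 0; solving gives c_1 = -2, c_2 = -3.
Check: -2f1 - 3f2 = [-10, 0].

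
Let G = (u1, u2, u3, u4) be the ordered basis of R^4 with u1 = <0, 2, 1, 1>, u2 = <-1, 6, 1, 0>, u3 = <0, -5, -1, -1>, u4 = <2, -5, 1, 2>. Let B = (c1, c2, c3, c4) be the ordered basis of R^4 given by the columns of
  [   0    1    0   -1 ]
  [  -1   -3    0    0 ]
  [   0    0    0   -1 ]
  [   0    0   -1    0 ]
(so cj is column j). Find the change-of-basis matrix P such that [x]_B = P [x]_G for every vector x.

Column j of P is [uj]_B, since P maps G-coordinates to B-coordinates.
Expressing u1 in B: u1 = c1 - c2 - c3 - c4, so column 1 of P is <1, -1, -1, -1>.
Doing the same for each uj gives P = [[1, 0, 2, 2], [-1, -2, 1, 1], [-1, 0, 1, -2], [-1, -1, 1, -1]].

[[1, 0, 2, 2], [-1, -2, 1, 1], [-1, 0, 1, -2], [-1, -1, 1, -1]]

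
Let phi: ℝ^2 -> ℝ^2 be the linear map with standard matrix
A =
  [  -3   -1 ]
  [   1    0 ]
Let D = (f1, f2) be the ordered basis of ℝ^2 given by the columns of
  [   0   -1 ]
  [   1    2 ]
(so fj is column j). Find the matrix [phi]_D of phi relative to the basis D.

[[-2, 1], [1, -1]]

With P the matrix whose columns are f1, f2, [phi]_D = P^(-1) A P.
Column by column: phi(f1) = A f1 = <-1, 0>; its D-coordinates <-2, 1> give column 1.
Continuing for each basis vector yields [phi]_D = [[-2, 1], [1, -1]].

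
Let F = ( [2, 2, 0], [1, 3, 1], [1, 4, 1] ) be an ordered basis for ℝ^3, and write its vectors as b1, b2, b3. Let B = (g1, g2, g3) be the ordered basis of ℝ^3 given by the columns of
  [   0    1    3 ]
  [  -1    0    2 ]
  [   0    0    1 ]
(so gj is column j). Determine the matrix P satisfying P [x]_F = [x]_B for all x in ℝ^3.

[[-2, -1, -2], [2, -2, -2], [0, 1, 1]]

Take x = bj: its F-coordinates are the j-th standard unit vector, so P e_j — column j of P — equals [bj]_B.
b1 = -2g1 + 2g2 + 0·g3, giving column 1 = [-2, 2, 0]; repeating for each j gives P = [[-2, -1, -2], [2, -2, -2], [0, 1, 1]].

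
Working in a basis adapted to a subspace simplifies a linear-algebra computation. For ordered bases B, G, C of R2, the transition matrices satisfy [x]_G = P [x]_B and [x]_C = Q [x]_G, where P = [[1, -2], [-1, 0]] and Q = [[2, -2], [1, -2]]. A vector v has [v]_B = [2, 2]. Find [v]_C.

[0, 2]

Apply P to get G-coordinates [-2, -2], then Q to get C-coordinates.
The result is [v]_C = [0, 2].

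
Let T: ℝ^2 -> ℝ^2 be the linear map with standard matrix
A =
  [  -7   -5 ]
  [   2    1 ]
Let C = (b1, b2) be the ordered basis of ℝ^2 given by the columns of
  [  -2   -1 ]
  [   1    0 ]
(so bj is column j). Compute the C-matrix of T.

[[-3, -2], [-3, -3]]

The j-th column of [T]_C is [T(bj)]_C.
T(b1) = A b1 = <9, -3> = -3b1 - 3b2, so column 1 is <-3, -3>.
Repeating for b2 and assembling the columns gives [[-3, -2], [-3, -3]].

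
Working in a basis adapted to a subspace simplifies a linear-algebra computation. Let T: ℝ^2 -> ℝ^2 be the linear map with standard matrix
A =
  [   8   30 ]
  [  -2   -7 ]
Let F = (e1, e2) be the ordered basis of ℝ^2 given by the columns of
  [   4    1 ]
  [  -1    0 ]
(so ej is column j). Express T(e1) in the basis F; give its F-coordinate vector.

Column 1 of [T]_F is the F-coordinate vector of T(e1).
In standard coordinates T(e1) = A e1 = [2, -1].
Converting to F: [2, -1] = e1 - 2e2, so the coordinate vector is [1, -2].

[1, -2]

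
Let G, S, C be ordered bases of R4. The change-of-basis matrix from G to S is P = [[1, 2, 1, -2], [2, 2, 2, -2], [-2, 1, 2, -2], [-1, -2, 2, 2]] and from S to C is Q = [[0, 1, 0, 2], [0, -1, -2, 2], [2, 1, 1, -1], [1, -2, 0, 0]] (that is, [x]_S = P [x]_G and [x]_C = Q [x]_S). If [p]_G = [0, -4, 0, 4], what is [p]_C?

Apply P to get S-coordinates [-16, -16, -12, 16], then Q to get C-coordinates.
The result is [p]_C = [16, 72, -76, 16].

[16, 72, -76, 16]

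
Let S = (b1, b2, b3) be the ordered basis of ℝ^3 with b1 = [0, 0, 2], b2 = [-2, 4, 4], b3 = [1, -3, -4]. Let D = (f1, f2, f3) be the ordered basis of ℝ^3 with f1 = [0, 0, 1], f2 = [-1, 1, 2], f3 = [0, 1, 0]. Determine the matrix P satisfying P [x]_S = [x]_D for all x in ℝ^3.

[[2, 0, -2], [0, 2, -1], [0, 2, -2]]

Take x = bj: its S-coordinates are the j-th standard unit vector, so P e_j — column j of P — equals [bj]_D.
b1 = 2f1 + 0·f2 + 0·f3, giving column 1 = [2, 0, 0]; repeating for each j gives P = [[2, 0, -2], [0, 2, -1], [0, 2, -2]].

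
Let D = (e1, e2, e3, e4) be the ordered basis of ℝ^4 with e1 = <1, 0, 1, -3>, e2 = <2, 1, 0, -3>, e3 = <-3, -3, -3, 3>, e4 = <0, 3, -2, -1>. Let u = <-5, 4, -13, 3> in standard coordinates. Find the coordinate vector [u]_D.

Write u = c_1 e1 + ... + c_4 e4 and solve for the c_i.
Row-reducing the augmented matrix [M | u] gives c = (-1, 1, 2, 3).
Check: -e1 + e2 + 2e3 + 3e4 = <-5, 4, -13, 3>.

<-1, 1, 2, 3>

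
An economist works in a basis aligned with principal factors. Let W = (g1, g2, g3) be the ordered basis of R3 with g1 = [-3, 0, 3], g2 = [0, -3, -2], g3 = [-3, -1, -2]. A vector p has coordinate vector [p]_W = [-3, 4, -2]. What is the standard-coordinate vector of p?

By definition p = -3g1 + 4g2 - 2g3.
Summing componentwise gives [15, -10, -13].

[15, -10, -13]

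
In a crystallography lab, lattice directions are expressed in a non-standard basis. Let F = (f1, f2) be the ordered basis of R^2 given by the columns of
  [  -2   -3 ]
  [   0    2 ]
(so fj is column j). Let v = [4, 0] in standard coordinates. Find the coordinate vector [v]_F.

[v]_F is the unique c with M c = v, where M has columns f1, f2.
System: -2c_1 - 3c_2 = 4, 0c_1 + 2c_2 = 0; solving gives c_1 = -2, c_2 = 0.
Check: -2f1 + 0·f2 = [4, 0].

[-2, 0]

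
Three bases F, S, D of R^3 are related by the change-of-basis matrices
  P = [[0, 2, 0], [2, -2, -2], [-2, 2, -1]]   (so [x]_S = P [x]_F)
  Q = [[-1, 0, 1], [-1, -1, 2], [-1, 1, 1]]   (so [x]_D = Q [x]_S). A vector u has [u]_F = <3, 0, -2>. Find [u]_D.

Apply P to get S-coordinates <0, 10, -4>, then Q to get D-coordinates.
The result is [u]_D = <-4, -18, 6>.

<-4, -18, 6>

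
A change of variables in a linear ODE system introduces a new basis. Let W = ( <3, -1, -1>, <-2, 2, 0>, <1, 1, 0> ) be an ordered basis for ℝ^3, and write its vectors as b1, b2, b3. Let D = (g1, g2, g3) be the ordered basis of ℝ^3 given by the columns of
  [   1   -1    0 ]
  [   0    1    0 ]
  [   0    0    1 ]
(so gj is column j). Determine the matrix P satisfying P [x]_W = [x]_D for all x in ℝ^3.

Column j of P is [bj]_D, since P maps W-coordinates to D-coordinates.
Expressing b1 in D: b1 = 2g1 - g2 - g3, so column 1 of P is <2, -1, -1>.
Doing the same for each bj gives P = [[2, 0, 2], [-1, 2, 1], [-1, 0, 0]].

[[2, 0, 2], [-1, 2, 1], [-1, 0, 0]]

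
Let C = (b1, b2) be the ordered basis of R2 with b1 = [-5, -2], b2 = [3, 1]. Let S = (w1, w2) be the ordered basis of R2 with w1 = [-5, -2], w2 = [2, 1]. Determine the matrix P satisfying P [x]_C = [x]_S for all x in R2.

Column j of P is [bj]_S, since P maps C-coordinates to S-coordinates.
Expressing b1 in S: b1 = w1 + 0·w2, so column 1 of P is [1, 0].
Doing the same for each bj gives P = [[1, -1], [0, -1]].

[[1, -1], [0, -1]]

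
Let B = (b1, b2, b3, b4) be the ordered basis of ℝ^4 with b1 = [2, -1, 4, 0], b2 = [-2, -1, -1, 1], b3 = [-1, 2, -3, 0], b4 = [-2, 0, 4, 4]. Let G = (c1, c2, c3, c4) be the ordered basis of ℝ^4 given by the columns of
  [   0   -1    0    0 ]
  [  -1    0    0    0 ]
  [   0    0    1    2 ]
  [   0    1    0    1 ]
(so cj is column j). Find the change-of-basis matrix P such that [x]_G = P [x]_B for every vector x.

Let M have columns bj and N have columns cj. Then for every x, N [x]_G = x = M [x]_B, so P = N^(-1) M.
Since det N = -1, N^(-1) has integer entries; multiplying gives P = [[1, 1, -2, 0], [-2, 2, 1, 2], [0, 1, -1, 0], [2, -1, -1, 2]].

[[1, 1, -2, 0], [-2, 2, 1, 2], [0, 1, -1, 0], [2, -1, -1, 2]]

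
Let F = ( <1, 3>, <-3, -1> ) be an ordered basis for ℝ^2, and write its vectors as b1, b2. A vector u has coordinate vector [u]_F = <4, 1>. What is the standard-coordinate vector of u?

By definition u = 4b1 + b2.
Summing componentwise gives <1, 11>.

<1, 11>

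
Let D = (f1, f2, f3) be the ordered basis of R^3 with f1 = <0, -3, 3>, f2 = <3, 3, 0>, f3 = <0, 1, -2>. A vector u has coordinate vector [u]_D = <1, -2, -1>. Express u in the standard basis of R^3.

<-6, -10, 5>

By definition u = f1 - 2f2 - f3.
Summing componentwise gives <-6, -10, 5>.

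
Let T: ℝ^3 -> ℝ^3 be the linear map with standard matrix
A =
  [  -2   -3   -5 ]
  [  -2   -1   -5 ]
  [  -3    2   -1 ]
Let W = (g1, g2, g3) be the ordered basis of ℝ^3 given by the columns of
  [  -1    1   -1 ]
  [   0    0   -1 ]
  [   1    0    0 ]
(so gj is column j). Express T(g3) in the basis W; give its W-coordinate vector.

Column 3 of [T]_W is the W-coordinate vector of T(g3).
In standard coordinates T(g3) = A g3 = (5, 3, 1).
Converting to W: (5, 3, 1) = g1 + 3g2 - 3g3, so the coordinate vector is (1, 3, -3).

(1, 3, -3)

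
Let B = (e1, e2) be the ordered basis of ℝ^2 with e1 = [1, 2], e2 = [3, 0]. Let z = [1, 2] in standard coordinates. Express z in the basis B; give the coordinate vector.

[z]_B is the unique c with M c = z, where M has columns e1, e2.
System: c_1 + 3c_2 = 1, 2c_1 + 0c_2 = 2; solving gives c_1 = 1, c_2 = 0.
Check: e1 + 0·e2 = [1, 2].

[1, 0]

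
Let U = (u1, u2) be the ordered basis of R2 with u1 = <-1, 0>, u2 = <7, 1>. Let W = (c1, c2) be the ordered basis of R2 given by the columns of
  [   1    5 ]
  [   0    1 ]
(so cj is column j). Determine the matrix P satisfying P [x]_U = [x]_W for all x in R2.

[[-1, 2], [0, 1]]

Column j of P is [uj]_W, since P maps U-coordinates to W-coordinates.
Expressing u1 in W: u1 = -c1 + 0·c2, so column 1 of P is <-1, 0>.
Doing the same for each uj gives P = [[-1, 2], [0, 1]].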